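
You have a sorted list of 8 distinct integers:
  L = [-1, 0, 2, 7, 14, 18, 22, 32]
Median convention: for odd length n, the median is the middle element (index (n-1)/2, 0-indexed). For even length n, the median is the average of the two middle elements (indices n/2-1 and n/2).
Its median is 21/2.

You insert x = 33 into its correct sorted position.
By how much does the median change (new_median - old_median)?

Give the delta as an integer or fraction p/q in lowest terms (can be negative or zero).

Old median = 21/2
After inserting x = 33: new sorted = [-1, 0, 2, 7, 14, 18, 22, 32, 33]
New median = 14
Delta = 14 - 21/2 = 7/2

Answer: 7/2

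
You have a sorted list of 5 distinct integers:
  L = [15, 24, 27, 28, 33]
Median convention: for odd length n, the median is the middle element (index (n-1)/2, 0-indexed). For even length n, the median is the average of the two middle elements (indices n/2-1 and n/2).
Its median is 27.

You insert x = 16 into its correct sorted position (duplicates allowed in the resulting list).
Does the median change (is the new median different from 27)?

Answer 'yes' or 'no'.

Old median = 27
Insert x = 16
New median = 51/2
Changed? yes

Answer: yes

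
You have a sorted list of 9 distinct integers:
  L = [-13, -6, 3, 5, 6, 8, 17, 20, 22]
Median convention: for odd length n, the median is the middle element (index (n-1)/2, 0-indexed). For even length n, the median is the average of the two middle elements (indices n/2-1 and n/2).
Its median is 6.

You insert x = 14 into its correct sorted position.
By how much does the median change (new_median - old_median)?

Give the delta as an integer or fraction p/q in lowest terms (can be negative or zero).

Old median = 6
After inserting x = 14: new sorted = [-13, -6, 3, 5, 6, 8, 14, 17, 20, 22]
New median = 7
Delta = 7 - 6 = 1

Answer: 1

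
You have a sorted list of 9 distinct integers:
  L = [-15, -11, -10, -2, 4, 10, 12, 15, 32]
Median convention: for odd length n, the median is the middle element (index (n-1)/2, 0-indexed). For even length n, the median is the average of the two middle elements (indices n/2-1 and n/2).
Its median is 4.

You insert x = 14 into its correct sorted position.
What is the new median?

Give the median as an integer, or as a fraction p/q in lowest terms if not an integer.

Answer: 7

Derivation:
Old list (sorted, length 9): [-15, -11, -10, -2, 4, 10, 12, 15, 32]
Old median = 4
Insert x = 14
Old length odd (9). Middle was index 4 = 4.
New length even (10). New median = avg of two middle elements.
x = 14: 7 elements are < x, 2 elements are > x.
New sorted list: [-15, -11, -10, -2, 4, 10, 12, 14, 15, 32]
New median = 7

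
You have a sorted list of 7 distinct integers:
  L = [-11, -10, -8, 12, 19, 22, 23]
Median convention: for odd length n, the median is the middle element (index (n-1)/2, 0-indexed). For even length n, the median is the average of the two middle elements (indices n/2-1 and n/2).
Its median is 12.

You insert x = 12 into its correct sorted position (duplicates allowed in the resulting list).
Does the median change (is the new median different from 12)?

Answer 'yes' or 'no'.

Answer: no

Derivation:
Old median = 12
Insert x = 12
New median = 12
Changed? no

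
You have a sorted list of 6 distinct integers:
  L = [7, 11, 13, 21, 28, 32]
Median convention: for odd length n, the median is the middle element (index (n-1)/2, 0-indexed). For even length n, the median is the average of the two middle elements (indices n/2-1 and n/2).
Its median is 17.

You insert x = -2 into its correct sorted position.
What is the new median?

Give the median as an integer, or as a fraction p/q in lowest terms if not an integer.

Old list (sorted, length 6): [7, 11, 13, 21, 28, 32]
Old median = 17
Insert x = -2
Old length even (6). Middle pair: indices 2,3 = 13,21.
New length odd (7). New median = single middle element.
x = -2: 0 elements are < x, 6 elements are > x.
New sorted list: [-2, 7, 11, 13, 21, 28, 32]
New median = 13

Answer: 13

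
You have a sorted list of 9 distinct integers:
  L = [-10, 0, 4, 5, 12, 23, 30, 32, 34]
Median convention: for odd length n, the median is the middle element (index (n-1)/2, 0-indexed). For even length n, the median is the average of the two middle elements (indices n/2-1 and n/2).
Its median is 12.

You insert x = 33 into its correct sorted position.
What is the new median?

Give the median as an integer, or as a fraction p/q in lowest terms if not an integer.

Answer: 35/2

Derivation:
Old list (sorted, length 9): [-10, 0, 4, 5, 12, 23, 30, 32, 34]
Old median = 12
Insert x = 33
Old length odd (9). Middle was index 4 = 12.
New length even (10). New median = avg of two middle elements.
x = 33: 8 elements are < x, 1 elements are > x.
New sorted list: [-10, 0, 4, 5, 12, 23, 30, 32, 33, 34]
New median = 35/2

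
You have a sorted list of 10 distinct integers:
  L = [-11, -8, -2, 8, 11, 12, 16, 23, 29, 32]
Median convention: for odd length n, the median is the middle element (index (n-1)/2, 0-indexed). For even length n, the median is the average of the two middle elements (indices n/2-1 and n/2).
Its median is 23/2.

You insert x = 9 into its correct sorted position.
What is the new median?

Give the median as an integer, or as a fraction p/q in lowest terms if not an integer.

Old list (sorted, length 10): [-11, -8, -2, 8, 11, 12, 16, 23, 29, 32]
Old median = 23/2
Insert x = 9
Old length even (10). Middle pair: indices 4,5 = 11,12.
New length odd (11). New median = single middle element.
x = 9: 4 elements are < x, 6 elements are > x.
New sorted list: [-11, -8, -2, 8, 9, 11, 12, 16, 23, 29, 32]
New median = 11

Answer: 11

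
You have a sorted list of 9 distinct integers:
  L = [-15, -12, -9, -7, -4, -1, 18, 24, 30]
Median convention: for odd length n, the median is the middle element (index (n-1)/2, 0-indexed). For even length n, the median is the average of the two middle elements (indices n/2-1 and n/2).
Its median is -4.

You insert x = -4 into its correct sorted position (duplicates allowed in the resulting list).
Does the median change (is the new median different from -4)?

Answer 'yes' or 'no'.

Old median = -4
Insert x = -4
New median = -4
Changed? no

Answer: no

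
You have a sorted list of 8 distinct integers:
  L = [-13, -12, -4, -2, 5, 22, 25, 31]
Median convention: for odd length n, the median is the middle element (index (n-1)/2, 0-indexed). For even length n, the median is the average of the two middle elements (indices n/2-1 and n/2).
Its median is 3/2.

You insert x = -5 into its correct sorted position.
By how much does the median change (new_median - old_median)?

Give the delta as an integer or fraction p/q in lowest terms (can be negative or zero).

Answer: -7/2

Derivation:
Old median = 3/2
After inserting x = -5: new sorted = [-13, -12, -5, -4, -2, 5, 22, 25, 31]
New median = -2
Delta = -2 - 3/2 = -7/2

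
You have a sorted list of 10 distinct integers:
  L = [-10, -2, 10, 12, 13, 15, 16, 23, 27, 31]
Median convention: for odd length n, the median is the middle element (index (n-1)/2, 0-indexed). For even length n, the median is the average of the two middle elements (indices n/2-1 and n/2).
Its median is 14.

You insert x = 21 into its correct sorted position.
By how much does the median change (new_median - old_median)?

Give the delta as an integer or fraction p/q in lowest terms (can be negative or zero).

Answer: 1

Derivation:
Old median = 14
After inserting x = 21: new sorted = [-10, -2, 10, 12, 13, 15, 16, 21, 23, 27, 31]
New median = 15
Delta = 15 - 14 = 1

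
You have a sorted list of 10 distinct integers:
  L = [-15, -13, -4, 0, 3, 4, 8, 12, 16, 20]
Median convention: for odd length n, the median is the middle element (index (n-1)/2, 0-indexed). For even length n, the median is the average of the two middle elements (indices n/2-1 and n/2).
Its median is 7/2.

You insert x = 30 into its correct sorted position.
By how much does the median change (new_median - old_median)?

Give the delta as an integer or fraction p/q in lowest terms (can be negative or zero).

Old median = 7/2
After inserting x = 30: new sorted = [-15, -13, -4, 0, 3, 4, 8, 12, 16, 20, 30]
New median = 4
Delta = 4 - 7/2 = 1/2

Answer: 1/2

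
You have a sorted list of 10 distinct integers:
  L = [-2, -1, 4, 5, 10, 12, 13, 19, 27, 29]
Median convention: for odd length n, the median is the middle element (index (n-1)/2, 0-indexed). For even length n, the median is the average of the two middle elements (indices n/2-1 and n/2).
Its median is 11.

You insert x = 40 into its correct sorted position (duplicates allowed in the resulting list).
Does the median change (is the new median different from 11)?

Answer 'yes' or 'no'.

Old median = 11
Insert x = 40
New median = 12
Changed? yes

Answer: yes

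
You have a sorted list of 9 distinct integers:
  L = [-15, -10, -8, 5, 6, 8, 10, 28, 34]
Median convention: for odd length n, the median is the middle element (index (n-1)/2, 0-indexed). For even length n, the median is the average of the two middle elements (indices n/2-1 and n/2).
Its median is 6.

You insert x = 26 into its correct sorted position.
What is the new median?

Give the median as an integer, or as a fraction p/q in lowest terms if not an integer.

Answer: 7

Derivation:
Old list (sorted, length 9): [-15, -10, -8, 5, 6, 8, 10, 28, 34]
Old median = 6
Insert x = 26
Old length odd (9). Middle was index 4 = 6.
New length even (10). New median = avg of two middle elements.
x = 26: 7 elements are < x, 2 elements are > x.
New sorted list: [-15, -10, -8, 5, 6, 8, 10, 26, 28, 34]
New median = 7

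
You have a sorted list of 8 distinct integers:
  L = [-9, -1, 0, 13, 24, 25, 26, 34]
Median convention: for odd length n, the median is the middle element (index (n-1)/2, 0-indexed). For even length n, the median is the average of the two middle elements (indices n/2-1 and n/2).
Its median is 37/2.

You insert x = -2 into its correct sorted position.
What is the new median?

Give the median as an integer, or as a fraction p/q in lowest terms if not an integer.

Old list (sorted, length 8): [-9, -1, 0, 13, 24, 25, 26, 34]
Old median = 37/2
Insert x = -2
Old length even (8). Middle pair: indices 3,4 = 13,24.
New length odd (9). New median = single middle element.
x = -2: 1 elements are < x, 7 elements are > x.
New sorted list: [-9, -2, -1, 0, 13, 24, 25, 26, 34]
New median = 13

Answer: 13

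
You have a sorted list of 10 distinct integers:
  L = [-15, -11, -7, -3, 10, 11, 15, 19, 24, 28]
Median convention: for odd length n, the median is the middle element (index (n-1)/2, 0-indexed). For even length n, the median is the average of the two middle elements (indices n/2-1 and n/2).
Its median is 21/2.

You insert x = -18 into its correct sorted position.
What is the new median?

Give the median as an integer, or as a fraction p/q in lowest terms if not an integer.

Answer: 10

Derivation:
Old list (sorted, length 10): [-15, -11, -7, -3, 10, 11, 15, 19, 24, 28]
Old median = 21/2
Insert x = -18
Old length even (10). Middle pair: indices 4,5 = 10,11.
New length odd (11). New median = single middle element.
x = -18: 0 elements are < x, 10 elements are > x.
New sorted list: [-18, -15, -11, -7, -3, 10, 11, 15, 19, 24, 28]
New median = 10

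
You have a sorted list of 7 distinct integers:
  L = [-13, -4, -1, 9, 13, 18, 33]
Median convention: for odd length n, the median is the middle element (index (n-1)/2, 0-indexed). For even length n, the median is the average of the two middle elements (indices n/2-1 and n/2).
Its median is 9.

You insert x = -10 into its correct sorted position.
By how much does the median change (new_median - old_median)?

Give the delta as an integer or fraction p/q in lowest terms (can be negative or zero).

Answer: -5

Derivation:
Old median = 9
After inserting x = -10: new sorted = [-13, -10, -4, -1, 9, 13, 18, 33]
New median = 4
Delta = 4 - 9 = -5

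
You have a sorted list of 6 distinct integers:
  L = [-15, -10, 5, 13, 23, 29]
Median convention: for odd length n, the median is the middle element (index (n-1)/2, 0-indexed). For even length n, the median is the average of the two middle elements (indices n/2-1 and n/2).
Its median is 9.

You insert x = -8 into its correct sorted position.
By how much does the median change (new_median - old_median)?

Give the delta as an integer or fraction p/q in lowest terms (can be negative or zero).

Answer: -4

Derivation:
Old median = 9
After inserting x = -8: new sorted = [-15, -10, -8, 5, 13, 23, 29]
New median = 5
Delta = 5 - 9 = -4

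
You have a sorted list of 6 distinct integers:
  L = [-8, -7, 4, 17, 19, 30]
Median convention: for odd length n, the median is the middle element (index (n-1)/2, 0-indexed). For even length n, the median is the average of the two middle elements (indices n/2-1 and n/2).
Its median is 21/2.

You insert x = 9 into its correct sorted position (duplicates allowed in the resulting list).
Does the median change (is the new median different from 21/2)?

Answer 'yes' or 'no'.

Answer: yes

Derivation:
Old median = 21/2
Insert x = 9
New median = 9
Changed? yes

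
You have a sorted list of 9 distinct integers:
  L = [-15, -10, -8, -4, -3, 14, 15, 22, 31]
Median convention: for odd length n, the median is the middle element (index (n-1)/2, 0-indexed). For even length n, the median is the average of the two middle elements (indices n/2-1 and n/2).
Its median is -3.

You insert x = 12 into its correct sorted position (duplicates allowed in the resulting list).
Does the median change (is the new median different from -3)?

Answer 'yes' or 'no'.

Answer: yes

Derivation:
Old median = -3
Insert x = 12
New median = 9/2
Changed? yes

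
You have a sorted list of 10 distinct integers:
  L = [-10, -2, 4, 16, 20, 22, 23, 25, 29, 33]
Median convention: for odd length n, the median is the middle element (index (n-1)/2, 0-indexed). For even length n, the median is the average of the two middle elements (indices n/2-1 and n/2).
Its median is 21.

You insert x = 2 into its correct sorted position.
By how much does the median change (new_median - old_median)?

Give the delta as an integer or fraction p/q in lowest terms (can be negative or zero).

Answer: -1

Derivation:
Old median = 21
After inserting x = 2: new sorted = [-10, -2, 2, 4, 16, 20, 22, 23, 25, 29, 33]
New median = 20
Delta = 20 - 21 = -1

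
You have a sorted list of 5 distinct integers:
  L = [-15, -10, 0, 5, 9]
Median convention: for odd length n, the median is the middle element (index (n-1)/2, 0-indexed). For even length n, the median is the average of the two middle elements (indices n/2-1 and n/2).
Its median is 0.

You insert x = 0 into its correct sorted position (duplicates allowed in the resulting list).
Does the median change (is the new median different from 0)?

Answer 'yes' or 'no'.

Old median = 0
Insert x = 0
New median = 0
Changed? no

Answer: no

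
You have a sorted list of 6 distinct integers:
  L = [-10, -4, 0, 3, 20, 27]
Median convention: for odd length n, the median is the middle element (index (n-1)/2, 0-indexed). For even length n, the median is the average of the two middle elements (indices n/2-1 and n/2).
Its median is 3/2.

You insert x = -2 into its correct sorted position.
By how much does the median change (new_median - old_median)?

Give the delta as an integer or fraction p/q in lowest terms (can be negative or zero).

Answer: -3/2

Derivation:
Old median = 3/2
After inserting x = -2: new sorted = [-10, -4, -2, 0, 3, 20, 27]
New median = 0
Delta = 0 - 3/2 = -3/2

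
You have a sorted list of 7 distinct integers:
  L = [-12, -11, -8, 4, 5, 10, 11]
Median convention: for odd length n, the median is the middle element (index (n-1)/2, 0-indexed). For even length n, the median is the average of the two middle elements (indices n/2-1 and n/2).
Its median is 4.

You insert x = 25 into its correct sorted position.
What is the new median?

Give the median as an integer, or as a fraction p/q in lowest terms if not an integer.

Old list (sorted, length 7): [-12, -11, -8, 4, 5, 10, 11]
Old median = 4
Insert x = 25
Old length odd (7). Middle was index 3 = 4.
New length even (8). New median = avg of two middle elements.
x = 25: 7 elements are < x, 0 elements are > x.
New sorted list: [-12, -11, -8, 4, 5, 10, 11, 25]
New median = 9/2

Answer: 9/2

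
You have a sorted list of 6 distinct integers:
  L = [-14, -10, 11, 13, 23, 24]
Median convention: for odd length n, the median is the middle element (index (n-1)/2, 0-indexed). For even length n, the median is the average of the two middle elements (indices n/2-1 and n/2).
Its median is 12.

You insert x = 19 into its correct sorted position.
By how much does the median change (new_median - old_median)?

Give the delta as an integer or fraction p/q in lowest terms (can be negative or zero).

Answer: 1

Derivation:
Old median = 12
After inserting x = 19: new sorted = [-14, -10, 11, 13, 19, 23, 24]
New median = 13
Delta = 13 - 12 = 1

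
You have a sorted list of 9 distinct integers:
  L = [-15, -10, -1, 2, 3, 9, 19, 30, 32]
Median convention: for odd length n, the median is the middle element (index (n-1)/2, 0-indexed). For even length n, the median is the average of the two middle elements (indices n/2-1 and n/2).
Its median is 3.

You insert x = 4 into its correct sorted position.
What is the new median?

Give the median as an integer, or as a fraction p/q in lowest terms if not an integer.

Answer: 7/2

Derivation:
Old list (sorted, length 9): [-15, -10, -1, 2, 3, 9, 19, 30, 32]
Old median = 3
Insert x = 4
Old length odd (9). Middle was index 4 = 3.
New length even (10). New median = avg of two middle elements.
x = 4: 5 elements are < x, 4 elements are > x.
New sorted list: [-15, -10, -1, 2, 3, 4, 9, 19, 30, 32]
New median = 7/2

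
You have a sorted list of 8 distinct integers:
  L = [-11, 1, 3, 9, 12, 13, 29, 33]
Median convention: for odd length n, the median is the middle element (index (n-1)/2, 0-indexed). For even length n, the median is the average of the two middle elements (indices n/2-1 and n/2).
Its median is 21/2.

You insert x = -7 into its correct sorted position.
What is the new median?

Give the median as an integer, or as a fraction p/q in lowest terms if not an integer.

Answer: 9

Derivation:
Old list (sorted, length 8): [-11, 1, 3, 9, 12, 13, 29, 33]
Old median = 21/2
Insert x = -7
Old length even (8). Middle pair: indices 3,4 = 9,12.
New length odd (9). New median = single middle element.
x = -7: 1 elements are < x, 7 elements are > x.
New sorted list: [-11, -7, 1, 3, 9, 12, 13, 29, 33]
New median = 9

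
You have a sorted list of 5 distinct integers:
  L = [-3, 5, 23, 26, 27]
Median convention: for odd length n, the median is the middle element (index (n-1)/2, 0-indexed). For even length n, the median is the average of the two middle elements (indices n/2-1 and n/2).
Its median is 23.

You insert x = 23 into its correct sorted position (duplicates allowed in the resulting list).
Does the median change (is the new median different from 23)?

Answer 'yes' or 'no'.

Old median = 23
Insert x = 23
New median = 23
Changed? no

Answer: no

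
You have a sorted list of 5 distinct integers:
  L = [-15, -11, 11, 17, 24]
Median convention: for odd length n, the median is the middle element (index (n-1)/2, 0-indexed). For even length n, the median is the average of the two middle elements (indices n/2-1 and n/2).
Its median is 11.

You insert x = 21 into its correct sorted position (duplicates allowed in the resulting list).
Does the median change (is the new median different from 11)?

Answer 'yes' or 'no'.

Answer: yes

Derivation:
Old median = 11
Insert x = 21
New median = 14
Changed? yes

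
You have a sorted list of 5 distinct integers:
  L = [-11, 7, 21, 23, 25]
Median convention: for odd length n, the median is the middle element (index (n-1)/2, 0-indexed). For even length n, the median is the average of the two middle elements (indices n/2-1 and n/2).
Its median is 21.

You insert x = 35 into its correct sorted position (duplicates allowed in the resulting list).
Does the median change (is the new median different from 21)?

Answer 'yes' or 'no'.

Old median = 21
Insert x = 35
New median = 22
Changed? yes

Answer: yes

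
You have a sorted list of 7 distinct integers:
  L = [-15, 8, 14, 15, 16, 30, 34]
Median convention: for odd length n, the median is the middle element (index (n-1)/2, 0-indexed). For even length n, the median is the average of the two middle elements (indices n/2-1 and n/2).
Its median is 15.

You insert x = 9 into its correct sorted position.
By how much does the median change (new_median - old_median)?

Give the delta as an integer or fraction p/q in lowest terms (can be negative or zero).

Answer: -1/2

Derivation:
Old median = 15
After inserting x = 9: new sorted = [-15, 8, 9, 14, 15, 16, 30, 34]
New median = 29/2
Delta = 29/2 - 15 = -1/2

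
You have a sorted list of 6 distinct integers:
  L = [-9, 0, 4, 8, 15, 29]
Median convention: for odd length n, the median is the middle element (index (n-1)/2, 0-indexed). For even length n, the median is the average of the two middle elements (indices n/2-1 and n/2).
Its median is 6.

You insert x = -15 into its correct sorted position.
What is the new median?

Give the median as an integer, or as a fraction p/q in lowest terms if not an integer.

Answer: 4

Derivation:
Old list (sorted, length 6): [-9, 0, 4, 8, 15, 29]
Old median = 6
Insert x = -15
Old length even (6). Middle pair: indices 2,3 = 4,8.
New length odd (7). New median = single middle element.
x = -15: 0 elements are < x, 6 elements are > x.
New sorted list: [-15, -9, 0, 4, 8, 15, 29]
New median = 4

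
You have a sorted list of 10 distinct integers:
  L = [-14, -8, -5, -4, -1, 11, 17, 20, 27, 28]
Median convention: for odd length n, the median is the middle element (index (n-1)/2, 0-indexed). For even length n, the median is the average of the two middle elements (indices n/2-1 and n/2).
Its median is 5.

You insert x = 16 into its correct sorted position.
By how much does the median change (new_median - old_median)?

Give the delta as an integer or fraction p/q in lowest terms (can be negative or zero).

Answer: 6

Derivation:
Old median = 5
After inserting x = 16: new sorted = [-14, -8, -5, -4, -1, 11, 16, 17, 20, 27, 28]
New median = 11
Delta = 11 - 5 = 6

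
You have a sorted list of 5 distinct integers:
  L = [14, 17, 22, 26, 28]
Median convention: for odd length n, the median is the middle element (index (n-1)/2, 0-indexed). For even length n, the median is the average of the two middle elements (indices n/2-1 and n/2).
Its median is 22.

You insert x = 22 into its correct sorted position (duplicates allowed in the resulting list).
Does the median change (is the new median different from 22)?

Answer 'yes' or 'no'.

Answer: no

Derivation:
Old median = 22
Insert x = 22
New median = 22
Changed? no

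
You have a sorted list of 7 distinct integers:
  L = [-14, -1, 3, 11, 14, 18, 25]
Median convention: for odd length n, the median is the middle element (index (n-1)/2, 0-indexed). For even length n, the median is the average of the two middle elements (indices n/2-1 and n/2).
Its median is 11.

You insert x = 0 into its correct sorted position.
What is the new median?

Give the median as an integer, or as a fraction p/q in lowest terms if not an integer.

Answer: 7

Derivation:
Old list (sorted, length 7): [-14, -1, 3, 11, 14, 18, 25]
Old median = 11
Insert x = 0
Old length odd (7). Middle was index 3 = 11.
New length even (8). New median = avg of two middle elements.
x = 0: 2 elements are < x, 5 elements are > x.
New sorted list: [-14, -1, 0, 3, 11, 14, 18, 25]
New median = 7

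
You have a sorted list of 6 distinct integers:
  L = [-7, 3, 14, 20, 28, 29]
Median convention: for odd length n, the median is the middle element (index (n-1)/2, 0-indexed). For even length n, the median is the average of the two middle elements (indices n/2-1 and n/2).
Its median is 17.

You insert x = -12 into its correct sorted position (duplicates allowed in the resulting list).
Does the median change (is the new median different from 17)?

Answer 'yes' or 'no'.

Answer: yes

Derivation:
Old median = 17
Insert x = -12
New median = 14
Changed? yes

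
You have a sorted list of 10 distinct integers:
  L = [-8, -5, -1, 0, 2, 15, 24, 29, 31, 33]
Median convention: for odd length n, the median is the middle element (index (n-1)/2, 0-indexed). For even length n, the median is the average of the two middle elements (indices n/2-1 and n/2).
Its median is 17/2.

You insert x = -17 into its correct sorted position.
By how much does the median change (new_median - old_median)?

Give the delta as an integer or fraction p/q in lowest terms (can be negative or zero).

Answer: -13/2

Derivation:
Old median = 17/2
After inserting x = -17: new sorted = [-17, -8, -5, -1, 0, 2, 15, 24, 29, 31, 33]
New median = 2
Delta = 2 - 17/2 = -13/2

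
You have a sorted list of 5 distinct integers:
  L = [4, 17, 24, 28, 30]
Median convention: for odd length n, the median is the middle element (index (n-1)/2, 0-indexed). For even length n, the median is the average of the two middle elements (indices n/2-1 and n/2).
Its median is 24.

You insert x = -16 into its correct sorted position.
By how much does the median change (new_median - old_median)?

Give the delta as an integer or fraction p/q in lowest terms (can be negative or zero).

Old median = 24
After inserting x = -16: new sorted = [-16, 4, 17, 24, 28, 30]
New median = 41/2
Delta = 41/2 - 24 = -7/2

Answer: -7/2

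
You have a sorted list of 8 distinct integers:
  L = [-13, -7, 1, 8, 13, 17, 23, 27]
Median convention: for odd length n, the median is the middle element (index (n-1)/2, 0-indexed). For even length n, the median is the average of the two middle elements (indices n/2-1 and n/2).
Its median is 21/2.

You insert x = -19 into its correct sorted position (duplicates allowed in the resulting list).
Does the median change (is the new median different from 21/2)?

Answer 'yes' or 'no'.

Answer: yes

Derivation:
Old median = 21/2
Insert x = -19
New median = 8
Changed? yes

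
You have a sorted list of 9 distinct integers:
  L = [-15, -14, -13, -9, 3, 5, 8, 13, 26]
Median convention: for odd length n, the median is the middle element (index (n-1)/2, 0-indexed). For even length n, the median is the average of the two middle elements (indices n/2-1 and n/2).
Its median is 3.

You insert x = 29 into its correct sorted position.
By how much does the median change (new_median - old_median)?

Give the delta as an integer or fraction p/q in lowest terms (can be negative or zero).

Answer: 1

Derivation:
Old median = 3
After inserting x = 29: new sorted = [-15, -14, -13, -9, 3, 5, 8, 13, 26, 29]
New median = 4
Delta = 4 - 3 = 1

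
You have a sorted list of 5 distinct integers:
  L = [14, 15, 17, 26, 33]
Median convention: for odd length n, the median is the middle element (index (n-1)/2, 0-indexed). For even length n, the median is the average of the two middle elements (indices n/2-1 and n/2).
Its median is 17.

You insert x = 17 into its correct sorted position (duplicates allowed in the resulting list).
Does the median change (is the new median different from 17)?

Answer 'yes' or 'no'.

Answer: no

Derivation:
Old median = 17
Insert x = 17
New median = 17
Changed? no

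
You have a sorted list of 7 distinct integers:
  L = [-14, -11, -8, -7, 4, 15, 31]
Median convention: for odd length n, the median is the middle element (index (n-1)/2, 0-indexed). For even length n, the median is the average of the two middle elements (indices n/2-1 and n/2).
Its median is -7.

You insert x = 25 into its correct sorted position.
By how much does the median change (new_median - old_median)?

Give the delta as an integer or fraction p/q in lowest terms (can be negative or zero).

Answer: 11/2

Derivation:
Old median = -7
After inserting x = 25: new sorted = [-14, -11, -8, -7, 4, 15, 25, 31]
New median = -3/2
Delta = -3/2 - -7 = 11/2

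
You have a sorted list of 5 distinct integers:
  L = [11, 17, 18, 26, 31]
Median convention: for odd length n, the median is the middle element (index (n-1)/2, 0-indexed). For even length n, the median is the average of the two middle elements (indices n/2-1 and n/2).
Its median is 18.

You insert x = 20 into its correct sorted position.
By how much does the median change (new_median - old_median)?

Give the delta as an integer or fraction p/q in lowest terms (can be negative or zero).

Answer: 1

Derivation:
Old median = 18
After inserting x = 20: new sorted = [11, 17, 18, 20, 26, 31]
New median = 19
Delta = 19 - 18 = 1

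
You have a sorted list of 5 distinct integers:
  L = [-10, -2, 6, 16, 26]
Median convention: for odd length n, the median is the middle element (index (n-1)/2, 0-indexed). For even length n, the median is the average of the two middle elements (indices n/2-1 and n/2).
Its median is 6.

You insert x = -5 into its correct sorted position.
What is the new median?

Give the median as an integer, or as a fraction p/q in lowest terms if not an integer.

Answer: 2

Derivation:
Old list (sorted, length 5): [-10, -2, 6, 16, 26]
Old median = 6
Insert x = -5
Old length odd (5). Middle was index 2 = 6.
New length even (6). New median = avg of two middle elements.
x = -5: 1 elements are < x, 4 elements are > x.
New sorted list: [-10, -5, -2, 6, 16, 26]
New median = 2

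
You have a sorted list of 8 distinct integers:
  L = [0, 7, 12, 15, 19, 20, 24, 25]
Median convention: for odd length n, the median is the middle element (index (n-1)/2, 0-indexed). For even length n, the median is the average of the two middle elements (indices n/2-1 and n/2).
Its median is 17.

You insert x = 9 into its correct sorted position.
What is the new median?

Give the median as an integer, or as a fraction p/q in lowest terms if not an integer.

Answer: 15

Derivation:
Old list (sorted, length 8): [0, 7, 12, 15, 19, 20, 24, 25]
Old median = 17
Insert x = 9
Old length even (8). Middle pair: indices 3,4 = 15,19.
New length odd (9). New median = single middle element.
x = 9: 2 elements are < x, 6 elements are > x.
New sorted list: [0, 7, 9, 12, 15, 19, 20, 24, 25]
New median = 15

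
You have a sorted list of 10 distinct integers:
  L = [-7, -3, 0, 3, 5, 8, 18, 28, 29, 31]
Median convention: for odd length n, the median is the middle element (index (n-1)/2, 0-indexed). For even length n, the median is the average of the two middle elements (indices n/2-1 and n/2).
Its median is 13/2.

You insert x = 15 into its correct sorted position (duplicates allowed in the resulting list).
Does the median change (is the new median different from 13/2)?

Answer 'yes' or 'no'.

Old median = 13/2
Insert x = 15
New median = 8
Changed? yes

Answer: yes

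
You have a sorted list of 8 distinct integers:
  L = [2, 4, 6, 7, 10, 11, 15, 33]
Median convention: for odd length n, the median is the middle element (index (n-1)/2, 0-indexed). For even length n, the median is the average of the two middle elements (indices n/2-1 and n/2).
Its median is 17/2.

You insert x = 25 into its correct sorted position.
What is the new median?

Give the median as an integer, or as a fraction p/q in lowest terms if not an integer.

Old list (sorted, length 8): [2, 4, 6, 7, 10, 11, 15, 33]
Old median = 17/2
Insert x = 25
Old length even (8). Middle pair: indices 3,4 = 7,10.
New length odd (9). New median = single middle element.
x = 25: 7 elements are < x, 1 elements are > x.
New sorted list: [2, 4, 6, 7, 10, 11, 15, 25, 33]
New median = 10

Answer: 10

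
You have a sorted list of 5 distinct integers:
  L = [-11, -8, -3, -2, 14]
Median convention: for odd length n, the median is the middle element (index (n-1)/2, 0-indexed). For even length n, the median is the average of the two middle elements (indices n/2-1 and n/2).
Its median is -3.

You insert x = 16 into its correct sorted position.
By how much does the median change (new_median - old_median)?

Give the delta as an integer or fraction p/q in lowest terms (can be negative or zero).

Old median = -3
After inserting x = 16: new sorted = [-11, -8, -3, -2, 14, 16]
New median = -5/2
Delta = -5/2 - -3 = 1/2

Answer: 1/2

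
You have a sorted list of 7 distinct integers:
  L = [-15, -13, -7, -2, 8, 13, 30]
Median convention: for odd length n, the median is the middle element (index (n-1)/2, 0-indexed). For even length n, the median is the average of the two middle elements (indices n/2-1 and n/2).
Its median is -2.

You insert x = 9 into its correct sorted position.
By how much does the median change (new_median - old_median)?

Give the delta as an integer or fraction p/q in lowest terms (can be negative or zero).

Old median = -2
After inserting x = 9: new sorted = [-15, -13, -7, -2, 8, 9, 13, 30]
New median = 3
Delta = 3 - -2 = 5

Answer: 5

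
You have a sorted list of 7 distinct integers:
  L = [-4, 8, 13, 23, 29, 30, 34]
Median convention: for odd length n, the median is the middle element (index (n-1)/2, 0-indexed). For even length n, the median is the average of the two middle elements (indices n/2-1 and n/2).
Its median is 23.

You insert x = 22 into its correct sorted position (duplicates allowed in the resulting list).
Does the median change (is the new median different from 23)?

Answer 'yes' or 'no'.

Answer: yes

Derivation:
Old median = 23
Insert x = 22
New median = 45/2
Changed? yes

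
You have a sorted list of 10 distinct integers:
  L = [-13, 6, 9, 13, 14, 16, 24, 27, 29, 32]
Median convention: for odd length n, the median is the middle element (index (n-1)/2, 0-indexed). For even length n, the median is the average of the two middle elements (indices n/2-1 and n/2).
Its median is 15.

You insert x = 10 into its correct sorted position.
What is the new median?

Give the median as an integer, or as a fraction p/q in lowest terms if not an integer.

Old list (sorted, length 10): [-13, 6, 9, 13, 14, 16, 24, 27, 29, 32]
Old median = 15
Insert x = 10
Old length even (10). Middle pair: indices 4,5 = 14,16.
New length odd (11). New median = single middle element.
x = 10: 3 elements are < x, 7 elements are > x.
New sorted list: [-13, 6, 9, 10, 13, 14, 16, 24, 27, 29, 32]
New median = 14

Answer: 14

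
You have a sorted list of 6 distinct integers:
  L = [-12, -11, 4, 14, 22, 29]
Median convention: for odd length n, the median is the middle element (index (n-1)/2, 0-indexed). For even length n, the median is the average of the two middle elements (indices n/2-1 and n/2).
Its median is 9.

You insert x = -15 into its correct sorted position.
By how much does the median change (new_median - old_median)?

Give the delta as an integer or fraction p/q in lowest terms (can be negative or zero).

Old median = 9
After inserting x = -15: new sorted = [-15, -12, -11, 4, 14, 22, 29]
New median = 4
Delta = 4 - 9 = -5

Answer: -5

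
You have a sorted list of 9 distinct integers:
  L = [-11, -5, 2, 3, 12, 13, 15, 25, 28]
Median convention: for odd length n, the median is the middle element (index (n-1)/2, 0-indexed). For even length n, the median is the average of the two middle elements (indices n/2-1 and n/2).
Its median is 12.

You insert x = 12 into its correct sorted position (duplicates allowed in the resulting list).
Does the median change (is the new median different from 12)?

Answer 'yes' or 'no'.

Old median = 12
Insert x = 12
New median = 12
Changed? no

Answer: no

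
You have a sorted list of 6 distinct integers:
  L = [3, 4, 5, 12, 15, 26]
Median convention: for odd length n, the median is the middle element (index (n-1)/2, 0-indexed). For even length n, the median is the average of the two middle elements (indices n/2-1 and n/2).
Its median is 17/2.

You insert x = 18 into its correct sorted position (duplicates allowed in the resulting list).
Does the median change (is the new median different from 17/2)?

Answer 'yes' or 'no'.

Answer: yes

Derivation:
Old median = 17/2
Insert x = 18
New median = 12
Changed? yes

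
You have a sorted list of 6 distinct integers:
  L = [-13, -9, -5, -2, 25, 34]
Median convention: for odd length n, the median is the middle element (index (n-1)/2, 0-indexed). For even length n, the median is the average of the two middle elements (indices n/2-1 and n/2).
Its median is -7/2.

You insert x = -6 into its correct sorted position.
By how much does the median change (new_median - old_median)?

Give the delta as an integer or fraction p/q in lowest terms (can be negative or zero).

Old median = -7/2
After inserting x = -6: new sorted = [-13, -9, -6, -5, -2, 25, 34]
New median = -5
Delta = -5 - -7/2 = -3/2

Answer: -3/2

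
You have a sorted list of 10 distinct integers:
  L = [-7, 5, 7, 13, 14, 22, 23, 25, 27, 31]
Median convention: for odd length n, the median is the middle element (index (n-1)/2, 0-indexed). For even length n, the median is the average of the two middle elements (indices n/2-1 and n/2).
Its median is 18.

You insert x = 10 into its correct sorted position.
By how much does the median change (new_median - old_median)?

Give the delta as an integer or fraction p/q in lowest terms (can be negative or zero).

Answer: -4

Derivation:
Old median = 18
After inserting x = 10: new sorted = [-7, 5, 7, 10, 13, 14, 22, 23, 25, 27, 31]
New median = 14
Delta = 14 - 18 = -4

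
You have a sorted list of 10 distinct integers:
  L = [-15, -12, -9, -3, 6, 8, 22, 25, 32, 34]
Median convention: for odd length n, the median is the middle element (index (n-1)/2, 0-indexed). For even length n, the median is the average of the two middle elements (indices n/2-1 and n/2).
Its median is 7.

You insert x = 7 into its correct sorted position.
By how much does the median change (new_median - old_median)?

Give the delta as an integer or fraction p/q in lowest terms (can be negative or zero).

Old median = 7
After inserting x = 7: new sorted = [-15, -12, -9, -3, 6, 7, 8, 22, 25, 32, 34]
New median = 7
Delta = 7 - 7 = 0

Answer: 0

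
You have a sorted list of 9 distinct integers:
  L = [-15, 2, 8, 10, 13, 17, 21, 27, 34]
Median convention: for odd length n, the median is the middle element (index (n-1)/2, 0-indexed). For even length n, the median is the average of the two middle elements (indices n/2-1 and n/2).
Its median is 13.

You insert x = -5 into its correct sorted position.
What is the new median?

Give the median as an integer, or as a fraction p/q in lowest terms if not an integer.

Old list (sorted, length 9): [-15, 2, 8, 10, 13, 17, 21, 27, 34]
Old median = 13
Insert x = -5
Old length odd (9). Middle was index 4 = 13.
New length even (10). New median = avg of two middle elements.
x = -5: 1 elements are < x, 8 elements are > x.
New sorted list: [-15, -5, 2, 8, 10, 13, 17, 21, 27, 34]
New median = 23/2

Answer: 23/2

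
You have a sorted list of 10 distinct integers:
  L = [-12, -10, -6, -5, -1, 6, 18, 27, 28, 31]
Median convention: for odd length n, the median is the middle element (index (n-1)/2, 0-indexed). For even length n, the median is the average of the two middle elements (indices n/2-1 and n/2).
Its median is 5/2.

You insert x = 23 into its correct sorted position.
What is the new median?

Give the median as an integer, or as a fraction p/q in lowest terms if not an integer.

Old list (sorted, length 10): [-12, -10, -6, -5, -1, 6, 18, 27, 28, 31]
Old median = 5/2
Insert x = 23
Old length even (10). Middle pair: indices 4,5 = -1,6.
New length odd (11). New median = single middle element.
x = 23: 7 elements are < x, 3 elements are > x.
New sorted list: [-12, -10, -6, -5, -1, 6, 18, 23, 27, 28, 31]
New median = 6

Answer: 6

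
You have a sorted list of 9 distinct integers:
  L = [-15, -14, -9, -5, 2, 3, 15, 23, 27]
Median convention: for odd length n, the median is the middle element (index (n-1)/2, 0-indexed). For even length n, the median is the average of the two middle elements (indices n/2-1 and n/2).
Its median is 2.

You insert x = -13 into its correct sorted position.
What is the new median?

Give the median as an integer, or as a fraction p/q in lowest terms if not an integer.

Answer: -3/2

Derivation:
Old list (sorted, length 9): [-15, -14, -9, -5, 2, 3, 15, 23, 27]
Old median = 2
Insert x = -13
Old length odd (9). Middle was index 4 = 2.
New length even (10). New median = avg of two middle elements.
x = -13: 2 elements are < x, 7 elements are > x.
New sorted list: [-15, -14, -13, -9, -5, 2, 3, 15, 23, 27]
New median = -3/2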